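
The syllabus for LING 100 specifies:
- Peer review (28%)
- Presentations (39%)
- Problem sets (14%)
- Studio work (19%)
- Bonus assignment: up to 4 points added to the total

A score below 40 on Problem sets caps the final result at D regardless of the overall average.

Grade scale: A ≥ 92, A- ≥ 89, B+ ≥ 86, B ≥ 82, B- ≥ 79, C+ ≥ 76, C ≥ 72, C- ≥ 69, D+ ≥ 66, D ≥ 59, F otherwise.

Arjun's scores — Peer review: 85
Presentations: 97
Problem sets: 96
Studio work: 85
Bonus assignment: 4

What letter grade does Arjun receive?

A

Problem sets score 96 ≥ 40: minimum met.
Weighted total:
  Peer review 85 × 0.28 = 23.8
  Presentations 97 × 0.39 = 37.83
  Problem sets 96 × 0.14 = 13.44
  Studio work 85 × 0.19 = 16.15
Sum = 91.22
Bonus assignment: 91.22 + 4 = 95.22
95.22 ≥ 92 → A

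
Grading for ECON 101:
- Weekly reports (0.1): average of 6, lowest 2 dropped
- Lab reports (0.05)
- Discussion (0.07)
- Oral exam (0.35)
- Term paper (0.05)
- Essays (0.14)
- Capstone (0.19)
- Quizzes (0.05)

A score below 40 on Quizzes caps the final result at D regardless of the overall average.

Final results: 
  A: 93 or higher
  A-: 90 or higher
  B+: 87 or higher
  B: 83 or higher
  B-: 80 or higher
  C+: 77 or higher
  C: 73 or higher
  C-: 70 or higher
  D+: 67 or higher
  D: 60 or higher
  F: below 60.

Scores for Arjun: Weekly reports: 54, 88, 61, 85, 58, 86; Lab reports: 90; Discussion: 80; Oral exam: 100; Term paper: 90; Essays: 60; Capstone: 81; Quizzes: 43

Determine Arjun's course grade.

Weekly reports: drop 54, 58 → average of remaining 4 = 320/4 = 80
Quizzes score 43 ≥ 40: minimum met.
Weighted total:
  Weekly reports 80 × 0.1 = 8
  Lab reports 90 × 0.05 = 4.5
  Discussion 80 × 0.07 = 5.6
  Oral exam 100 × 0.35 = 35
  Term paper 90 × 0.05 = 4.5
  Essays 60 × 0.14 = 8.4
  Capstone 81 × 0.19 = 15.39
  Quizzes 43 × 0.05 = 2.15
Sum = 83.54
83.54 is ≥ 83 and < 87 → B

B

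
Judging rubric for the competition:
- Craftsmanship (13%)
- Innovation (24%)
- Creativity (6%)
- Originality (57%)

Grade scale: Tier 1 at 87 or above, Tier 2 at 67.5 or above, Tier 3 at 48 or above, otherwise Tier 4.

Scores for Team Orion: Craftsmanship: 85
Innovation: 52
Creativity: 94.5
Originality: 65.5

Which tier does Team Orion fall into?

Weighted total:
  Craftsmanship 85 × 0.13 = 11.05
  Innovation 52 × 0.24 = 12.48
  Creativity 94.5 × 0.06 = 5.67
  Originality 65.5 × 0.57 = 37.335
Sum = 66.535
66.535 is ≥ 48 and < 67.5 → Tier 3

Tier 3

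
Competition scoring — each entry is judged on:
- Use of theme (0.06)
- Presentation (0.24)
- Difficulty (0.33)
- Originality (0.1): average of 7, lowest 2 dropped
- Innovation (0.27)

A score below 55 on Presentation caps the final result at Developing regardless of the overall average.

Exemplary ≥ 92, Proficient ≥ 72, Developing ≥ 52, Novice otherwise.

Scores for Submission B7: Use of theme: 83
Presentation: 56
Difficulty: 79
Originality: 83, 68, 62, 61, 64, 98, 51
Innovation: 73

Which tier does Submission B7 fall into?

Developing

Originality: drop 51, 61 → average of remaining 5 = 375/5 = 75
Presentation score 56 ≥ 55: minimum met.
Weighted total:
  Use of theme 83 × 0.06 = 4.98
  Presentation 56 × 0.24 = 13.44
  Difficulty 79 × 0.33 = 26.07
  Originality 75 × 0.1 = 7.5
  Innovation 73 × 0.27 = 19.71
Sum = 71.7
71.7 is ≥ 52 and < 72 → Developing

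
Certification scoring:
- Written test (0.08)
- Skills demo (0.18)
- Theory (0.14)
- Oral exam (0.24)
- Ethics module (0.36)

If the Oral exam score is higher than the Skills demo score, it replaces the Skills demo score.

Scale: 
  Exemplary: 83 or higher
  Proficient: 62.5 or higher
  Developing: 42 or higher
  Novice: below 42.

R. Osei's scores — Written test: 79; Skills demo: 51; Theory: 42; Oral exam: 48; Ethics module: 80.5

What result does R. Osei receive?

Oral exam (48) ≤ Skills demo (51), so Skills demo stays at 51.
Weighted total:
  Written test 79 × 0.08 = 6.32
  Skills demo 51 × 0.18 = 9.18
  Theory 42 × 0.14 = 5.88
  Oral exam 48 × 0.24 = 11.52
  Ethics module 80.5 × 0.36 = 28.98
Sum = 61.88
61.88 is ≥ 42 and < 62.5 → Developing

Developing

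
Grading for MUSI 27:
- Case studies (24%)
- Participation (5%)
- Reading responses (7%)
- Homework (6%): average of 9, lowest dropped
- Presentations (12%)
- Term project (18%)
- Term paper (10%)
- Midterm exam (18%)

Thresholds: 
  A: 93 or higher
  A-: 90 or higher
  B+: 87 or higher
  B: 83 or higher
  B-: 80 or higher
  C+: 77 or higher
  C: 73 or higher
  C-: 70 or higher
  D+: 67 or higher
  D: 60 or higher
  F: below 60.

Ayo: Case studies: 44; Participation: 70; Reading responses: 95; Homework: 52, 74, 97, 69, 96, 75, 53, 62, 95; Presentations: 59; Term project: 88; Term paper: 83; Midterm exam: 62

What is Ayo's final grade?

D+

Homework: drop 52 → average of remaining 8 = 621/8 = 77.625
Weighted total:
  Case studies 44 × 0.24 = 10.56
  Participation 70 × 0.05 = 3.5
  Reading responses 95 × 0.07 = 6.65
  Homework 77.625 × 0.06 = 4.6575
  Presentations 59 × 0.12 = 7.08
  Term project 88 × 0.18 = 15.84
  Term paper 83 × 0.1 = 8.3
  Midterm exam 62 × 0.18 = 11.16
Sum = 67.7475
67.7475 is ≥ 67 and < 70 → D+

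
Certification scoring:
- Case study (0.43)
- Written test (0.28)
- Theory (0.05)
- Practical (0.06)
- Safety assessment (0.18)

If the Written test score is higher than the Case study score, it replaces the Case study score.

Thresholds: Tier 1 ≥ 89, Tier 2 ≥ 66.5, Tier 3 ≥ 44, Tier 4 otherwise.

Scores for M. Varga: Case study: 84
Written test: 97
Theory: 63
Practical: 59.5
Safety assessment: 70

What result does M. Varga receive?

Tier 2

Written test (97) > Case study (84), so Case study counts as 97.
Weighted total:
  Case study 97 × 0.43 = 41.71
  Written test 97 × 0.28 = 27.16
  Theory 63 × 0.05 = 3.15
  Practical 59.5 × 0.06 = 3.57
  Safety assessment 70 × 0.18 = 12.6
Sum = 88.19
88.19 is ≥ 66.5 and < 89 → Tier 2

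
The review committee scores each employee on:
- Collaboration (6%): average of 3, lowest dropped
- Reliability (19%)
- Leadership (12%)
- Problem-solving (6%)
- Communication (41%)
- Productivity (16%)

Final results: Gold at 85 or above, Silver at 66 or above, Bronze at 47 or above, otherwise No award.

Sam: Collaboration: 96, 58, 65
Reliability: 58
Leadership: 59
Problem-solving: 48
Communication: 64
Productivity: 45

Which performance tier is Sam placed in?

Collaboration: drop 58 → average of remaining 2 = 161/2 = 80.5
Weighted total:
  Collaboration 80.5 × 0.06 = 4.83
  Reliability 58 × 0.19 = 11.02
  Leadership 59 × 0.12 = 7.08
  Problem-solving 48 × 0.06 = 2.88
  Communication 64 × 0.41 = 26.24
  Productivity 45 × 0.16 = 7.2
Sum = 59.25
59.25 is ≥ 47 and < 66 → Bronze

Bronze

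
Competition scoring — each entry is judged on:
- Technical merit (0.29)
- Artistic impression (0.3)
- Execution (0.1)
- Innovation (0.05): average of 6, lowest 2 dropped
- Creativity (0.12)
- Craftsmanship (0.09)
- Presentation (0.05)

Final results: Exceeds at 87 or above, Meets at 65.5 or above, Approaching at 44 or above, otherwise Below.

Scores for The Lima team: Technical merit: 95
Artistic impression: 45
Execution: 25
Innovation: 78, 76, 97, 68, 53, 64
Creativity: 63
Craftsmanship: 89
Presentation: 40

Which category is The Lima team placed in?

Innovation: drop 53, 64 → average of remaining 4 = 319/4 = 79.75
Weighted total:
  Technical merit 95 × 0.29 = 27.55
  Artistic impression 45 × 0.3 = 13.5
  Execution 25 × 0.1 = 2.5
  Innovation 79.75 × 0.05 = 3.9875
  Creativity 63 × 0.12 = 7.56
  Craftsmanship 89 × 0.09 = 8.01
  Presentation 40 × 0.05 = 2
Sum = 65.1075
65.1075 is ≥ 44 and < 65.5 → Approaching

Approaching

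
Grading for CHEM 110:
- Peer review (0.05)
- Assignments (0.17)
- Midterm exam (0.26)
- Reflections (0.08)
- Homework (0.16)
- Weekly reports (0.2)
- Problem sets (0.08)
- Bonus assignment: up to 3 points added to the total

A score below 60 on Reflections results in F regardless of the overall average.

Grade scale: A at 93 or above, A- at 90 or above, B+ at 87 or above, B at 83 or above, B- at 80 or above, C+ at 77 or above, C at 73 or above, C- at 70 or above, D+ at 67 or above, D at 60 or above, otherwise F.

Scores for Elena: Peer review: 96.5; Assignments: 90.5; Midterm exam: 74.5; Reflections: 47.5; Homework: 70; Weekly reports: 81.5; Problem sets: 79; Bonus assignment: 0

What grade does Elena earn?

F

Reflections score 47.5 < 60: minimum not met.
Weighted total:
  Peer review 96.5 × 0.05 = 4.825
  Assignments 90.5 × 0.17 = 15.385
  Midterm exam 74.5 × 0.26 = 19.37
  Reflections 47.5 × 0.08 = 3.8
  Homework 70 × 0.16 = 11.2
  Weekly reports 81.5 × 0.2 = 16.3
  Problem sets 79 × 0.08 = 6.32
Sum = 77.2
Bonus assignment: 77.2 + 0 = 77.2
Because the Reflections minimum was not met, the result is F.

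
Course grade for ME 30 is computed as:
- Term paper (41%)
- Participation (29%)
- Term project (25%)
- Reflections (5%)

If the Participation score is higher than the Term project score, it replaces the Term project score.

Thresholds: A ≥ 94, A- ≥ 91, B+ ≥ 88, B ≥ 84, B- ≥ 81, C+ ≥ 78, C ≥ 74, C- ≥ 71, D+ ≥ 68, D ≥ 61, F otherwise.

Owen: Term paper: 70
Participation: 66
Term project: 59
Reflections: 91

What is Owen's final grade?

D+

Participation (66) > Term project (59), so Term project counts as 66.
Weighted total:
  Term paper 70 × 0.41 = 28.7
  Participation 66 × 0.29 = 19.14
  Term project 66 × 0.25 = 16.5
  Reflections 91 × 0.05 = 4.55
Sum = 68.89
68.89 is ≥ 68 and < 71 → D+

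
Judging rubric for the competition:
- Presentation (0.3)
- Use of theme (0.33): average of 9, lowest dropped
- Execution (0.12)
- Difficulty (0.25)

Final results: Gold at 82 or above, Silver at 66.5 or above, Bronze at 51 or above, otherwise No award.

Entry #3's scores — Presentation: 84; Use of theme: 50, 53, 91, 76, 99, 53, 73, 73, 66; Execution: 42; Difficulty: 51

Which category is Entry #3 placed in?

Use of theme: drop 50 → average of remaining 8 = 584/8 = 73
Weighted total:
  Presentation 84 × 0.3 = 25.2
  Use of theme 73 × 0.33 = 24.09
  Execution 42 × 0.12 = 5.04
  Difficulty 51 × 0.25 = 12.75
Sum = 67.08
67.08 is ≥ 66.5 and < 82 → Silver

Silver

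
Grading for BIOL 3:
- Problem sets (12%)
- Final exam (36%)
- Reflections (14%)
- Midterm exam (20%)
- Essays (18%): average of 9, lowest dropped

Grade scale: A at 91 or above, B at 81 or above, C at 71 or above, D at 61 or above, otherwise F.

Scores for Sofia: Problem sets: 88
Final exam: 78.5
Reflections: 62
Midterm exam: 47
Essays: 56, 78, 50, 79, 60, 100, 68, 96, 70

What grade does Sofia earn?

Essays: drop 50 → average of remaining 8 = 607/8 = 75.875
Weighted total:
  Problem sets 88 × 0.12 = 10.56
  Final exam 78.5 × 0.36 = 28.26
  Reflections 62 × 0.14 = 8.68
  Midterm exam 47 × 0.2 = 9.4
  Essays 75.875 × 0.18 = 13.6575
Sum = 70.5575
70.5575 is ≥ 61 and < 71 → D

D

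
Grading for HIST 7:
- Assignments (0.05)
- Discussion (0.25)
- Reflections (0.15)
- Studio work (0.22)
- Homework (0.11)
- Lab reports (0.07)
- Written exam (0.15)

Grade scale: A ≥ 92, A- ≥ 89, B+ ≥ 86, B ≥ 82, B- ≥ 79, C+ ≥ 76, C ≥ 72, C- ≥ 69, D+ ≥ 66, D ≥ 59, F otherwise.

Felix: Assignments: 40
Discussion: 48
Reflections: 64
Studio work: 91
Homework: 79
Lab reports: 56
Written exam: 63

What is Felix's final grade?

D

Weighted total:
  Assignments 40 × 0.05 = 2
  Discussion 48 × 0.25 = 12
  Reflections 64 × 0.15 = 9.6
  Studio work 91 × 0.22 = 20.02
  Homework 79 × 0.11 = 8.69
  Lab reports 56 × 0.07 = 3.92
  Written exam 63 × 0.15 = 9.45
Sum = 65.68
65.68 is ≥ 59 and < 66 → D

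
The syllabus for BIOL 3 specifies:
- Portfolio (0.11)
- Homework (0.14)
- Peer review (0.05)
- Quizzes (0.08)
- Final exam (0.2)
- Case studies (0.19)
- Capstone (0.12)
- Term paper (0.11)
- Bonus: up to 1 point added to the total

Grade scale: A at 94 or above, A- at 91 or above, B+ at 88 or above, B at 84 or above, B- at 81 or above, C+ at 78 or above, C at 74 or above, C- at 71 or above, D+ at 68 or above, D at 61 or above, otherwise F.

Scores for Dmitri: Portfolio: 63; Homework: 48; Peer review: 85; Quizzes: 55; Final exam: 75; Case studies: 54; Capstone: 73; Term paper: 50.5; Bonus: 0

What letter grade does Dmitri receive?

Weighted total:
  Portfolio 63 × 0.11 = 6.93
  Homework 48 × 0.14 = 6.72
  Peer review 85 × 0.05 = 4.25
  Quizzes 55 × 0.08 = 4.4
  Final exam 75 × 0.2 = 15
  Case studies 54 × 0.19 = 10.26
  Capstone 73 × 0.12 = 8.76
  Term paper 50.5 × 0.11 = 5.555
Sum = 61.875
Bonus: 61.875 + 0 = 61.875
61.875 is ≥ 61 and < 68 → D

D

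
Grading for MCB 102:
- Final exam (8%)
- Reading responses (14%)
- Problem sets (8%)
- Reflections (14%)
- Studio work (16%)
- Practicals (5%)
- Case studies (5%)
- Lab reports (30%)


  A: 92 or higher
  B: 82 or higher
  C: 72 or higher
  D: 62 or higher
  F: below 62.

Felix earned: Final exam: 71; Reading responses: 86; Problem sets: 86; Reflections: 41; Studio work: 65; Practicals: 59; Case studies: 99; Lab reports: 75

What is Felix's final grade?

D

Weighted total:
  Final exam 71 × 0.08 = 5.68
  Reading responses 86 × 0.14 = 12.04
  Problem sets 86 × 0.08 = 6.88
  Reflections 41 × 0.14 = 5.74
  Studio work 65 × 0.16 = 10.4
  Practicals 59 × 0.05 = 2.95
  Case studies 99 × 0.05 = 4.95
  Lab reports 75 × 0.3 = 22.5
Sum = 71.14
71.14 is ≥ 62 and < 72 → D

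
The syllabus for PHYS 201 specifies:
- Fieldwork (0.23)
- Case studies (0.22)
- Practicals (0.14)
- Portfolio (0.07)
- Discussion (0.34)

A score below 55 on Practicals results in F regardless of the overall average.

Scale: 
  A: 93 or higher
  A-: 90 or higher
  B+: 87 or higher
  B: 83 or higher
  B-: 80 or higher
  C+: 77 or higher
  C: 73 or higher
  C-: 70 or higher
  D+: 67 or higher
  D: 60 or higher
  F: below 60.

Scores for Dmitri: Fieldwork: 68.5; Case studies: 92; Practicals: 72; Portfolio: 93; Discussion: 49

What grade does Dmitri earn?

D+

Practicals score 72 ≥ 55: minimum met.
Weighted total:
  Fieldwork 68.5 × 0.23 = 15.755
  Case studies 92 × 0.22 = 20.24
  Practicals 72 × 0.14 = 10.08
  Portfolio 93 × 0.07 = 6.51
  Discussion 49 × 0.34 = 16.66
Sum = 69.245
69.245 is ≥ 67 and < 70 → D+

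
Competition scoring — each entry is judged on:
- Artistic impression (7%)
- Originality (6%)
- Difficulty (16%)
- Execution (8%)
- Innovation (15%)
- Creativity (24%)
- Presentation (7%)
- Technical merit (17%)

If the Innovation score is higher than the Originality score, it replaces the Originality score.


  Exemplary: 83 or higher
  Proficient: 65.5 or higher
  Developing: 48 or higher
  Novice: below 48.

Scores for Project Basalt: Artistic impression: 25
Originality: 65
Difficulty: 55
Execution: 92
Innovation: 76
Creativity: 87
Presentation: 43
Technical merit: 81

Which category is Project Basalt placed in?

Innovation (76) > Originality (65), so Originality counts as 76.
Weighted total:
  Artistic impression 25 × 0.07 = 1.75
  Originality 76 × 0.06 = 4.56
  Difficulty 55 × 0.16 = 8.8
  Execution 92 × 0.08 = 7.36
  Innovation 76 × 0.15 = 11.4
  Creativity 87 × 0.24 = 20.88
  Presentation 43 × 0.07 = 3.01
  Technical merit 81 × 0.17 = 13.77
Sum = 71.53
71.53 is ≥ 65.5 and < 83 → Proficient

Proficient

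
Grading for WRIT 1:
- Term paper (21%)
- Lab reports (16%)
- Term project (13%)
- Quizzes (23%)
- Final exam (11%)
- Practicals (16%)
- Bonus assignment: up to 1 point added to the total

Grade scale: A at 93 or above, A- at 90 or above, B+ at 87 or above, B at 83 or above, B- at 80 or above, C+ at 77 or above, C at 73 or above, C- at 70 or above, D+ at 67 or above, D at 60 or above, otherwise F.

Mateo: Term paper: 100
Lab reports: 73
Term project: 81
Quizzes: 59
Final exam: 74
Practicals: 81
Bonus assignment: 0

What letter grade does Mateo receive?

C+

Weighted total:
  Term paper 100 × 0.21 = 21
  Lab reports 73 × 0.16 = 11.68
  Term project 81 × 0.13 = 10.53
  Quizzes 59 × 0.23 = 13.57
  Final exam 74 × 0.11 = 8.14
  Practicals 81 × 0.16 = 12.96
Sum = 77.88
Bonus assignment: 77.88 + 0 = 77.88
77.88 is ≥ 77 and < 80 → C+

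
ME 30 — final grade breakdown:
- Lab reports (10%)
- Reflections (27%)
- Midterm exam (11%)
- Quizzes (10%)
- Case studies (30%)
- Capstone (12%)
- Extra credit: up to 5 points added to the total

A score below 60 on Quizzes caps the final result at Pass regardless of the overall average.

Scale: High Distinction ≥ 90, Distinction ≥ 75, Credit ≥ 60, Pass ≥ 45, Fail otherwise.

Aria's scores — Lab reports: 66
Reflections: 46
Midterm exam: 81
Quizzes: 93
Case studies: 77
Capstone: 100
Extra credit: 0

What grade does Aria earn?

Quizzes score 93 ≥ 60: minimum met.
Weighted total:
  Lab reports 66 × 0.1 = 6.6
  Reflections 46 × 0.27 = 12.42
  Midterm exam 81 × 0.11 = 8.91
  Quizzes 93 × 0.1 = 9.3
  Case studies 77 × 0.3 = 23.1
  Capstone 100 × 0.12 = 12
Sum = 72.33
Extra credit: 72.33 + 0 = 72.33
72.33 is ≥ 60 and < 75 → Credit

Credit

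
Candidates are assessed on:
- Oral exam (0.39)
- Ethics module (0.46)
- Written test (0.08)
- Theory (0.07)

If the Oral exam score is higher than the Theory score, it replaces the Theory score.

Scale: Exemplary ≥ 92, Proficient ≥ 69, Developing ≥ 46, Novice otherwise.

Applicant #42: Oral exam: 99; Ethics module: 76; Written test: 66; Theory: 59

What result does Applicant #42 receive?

Oral exam (99) > Theory (59), so Theory counts as 99.
Weighted total:
  Oral exam 99 × 0.39 = 38.61
  Ethics module 76 × 0.46 = 34.96
  Written test 66 × 0.08 = 5.28
  Theory 99 × 0.07 = 6.93
Sum = 85.78
85.78 is ≥ 69 and < 92 → Proficient

Proficient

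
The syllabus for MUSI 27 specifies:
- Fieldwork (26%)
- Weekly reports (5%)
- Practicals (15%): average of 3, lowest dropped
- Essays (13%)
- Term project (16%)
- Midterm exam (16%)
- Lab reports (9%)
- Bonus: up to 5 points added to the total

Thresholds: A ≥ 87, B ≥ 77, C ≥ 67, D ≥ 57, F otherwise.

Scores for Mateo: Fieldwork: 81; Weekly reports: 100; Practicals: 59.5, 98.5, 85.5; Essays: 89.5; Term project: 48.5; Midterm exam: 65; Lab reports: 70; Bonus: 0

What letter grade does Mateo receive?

Practicals: drop 59.5 → average of remaining 2 = 184/2 = 92
Weighted total:
  Fieldwork 81 × 0.26 = 21.06
  Weekly reports 100 × 0.05 = 5
  Practicals 92 × 0.15 = 13.8
  Essays 89.5 × 0.13 = 11.635
  Term project 48.5 × 0.16 = 7.76
  Midterm exam 65 × 0.16 = 10.4
  Lab reports 70 × 0.09 = 6.3
Sum = 75.955
Bonus: 75.955 + 0 = 75.955
75.955 is ≥ 67 and < 77 → C

C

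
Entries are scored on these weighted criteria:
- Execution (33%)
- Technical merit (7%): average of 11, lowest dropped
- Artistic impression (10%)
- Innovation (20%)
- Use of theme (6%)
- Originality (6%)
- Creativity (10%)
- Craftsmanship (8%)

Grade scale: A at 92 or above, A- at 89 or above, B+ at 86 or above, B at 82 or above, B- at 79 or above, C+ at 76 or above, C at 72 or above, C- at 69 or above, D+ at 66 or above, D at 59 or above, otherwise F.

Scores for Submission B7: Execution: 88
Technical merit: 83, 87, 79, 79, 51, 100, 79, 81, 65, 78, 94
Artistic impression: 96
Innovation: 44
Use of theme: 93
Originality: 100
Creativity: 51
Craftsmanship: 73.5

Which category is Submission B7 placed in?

Technical merit: drop 51 → average of remaining 10 = 825/10 = 82.5
Weighted total:
  Execution 88 × 0.33 = 29.04
  Technical merit 82.5 × 0.07 = 5.775
  Artistic impression 96 × 0.1 = 9.6
  Innovation 44 × 0.2 = 8.8
  Use of theme 93 × 0.06 = 5.58
  Originality 100 × 0.06 = 6
  Creativity 51 × 0.1 = 5.1
  Craftsmanship 73.5 × 0.08 = 5.88
Sum = 75.775
75.775 is ≥ 72 and < 76 → C

C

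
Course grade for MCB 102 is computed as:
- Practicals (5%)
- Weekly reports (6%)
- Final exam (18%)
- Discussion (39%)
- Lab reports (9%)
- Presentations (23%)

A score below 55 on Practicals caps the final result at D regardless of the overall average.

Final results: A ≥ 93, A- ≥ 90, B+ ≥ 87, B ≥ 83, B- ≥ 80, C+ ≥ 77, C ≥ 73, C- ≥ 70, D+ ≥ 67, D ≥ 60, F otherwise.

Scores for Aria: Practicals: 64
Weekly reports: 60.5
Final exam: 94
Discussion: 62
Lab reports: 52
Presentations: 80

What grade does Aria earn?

Practicals score 64 ≥ 55: minimum met.
Weighted total:
  Practicals 64 × 0.05 = 3.2
  Weekly reports 60.5 × 0.06 = 3.63
  Final exam 94 × 0.18 = 16.92
  Discussion 62 × 0.39 = 24.18
  Lab reports 52 × 0.09 = 4.68
  Presentations 80 × 0.23 = 18.4
Sum = 71.01
71.01 is ≥ 70 and < 73 → C-

C-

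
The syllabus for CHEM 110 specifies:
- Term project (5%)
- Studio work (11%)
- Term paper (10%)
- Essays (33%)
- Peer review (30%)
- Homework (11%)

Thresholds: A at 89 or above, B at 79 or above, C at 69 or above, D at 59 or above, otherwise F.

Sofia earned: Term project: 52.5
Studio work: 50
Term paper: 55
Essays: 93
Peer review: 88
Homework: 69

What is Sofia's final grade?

C

Weighted total:
  Term project 52.5 × 0.05 = 2.625
  Studio work 50 × 0.11 = 5.5
  Term paper 55 × 0.1 = 5.5
  Essays 93 × 0.33 = 30.69
  Peer review 88 × 0.3 = 26.4
  Homework 69 × 0.11 = 7.59
Sum = 78.305
78.305 is ≥ 69 and < 79 → C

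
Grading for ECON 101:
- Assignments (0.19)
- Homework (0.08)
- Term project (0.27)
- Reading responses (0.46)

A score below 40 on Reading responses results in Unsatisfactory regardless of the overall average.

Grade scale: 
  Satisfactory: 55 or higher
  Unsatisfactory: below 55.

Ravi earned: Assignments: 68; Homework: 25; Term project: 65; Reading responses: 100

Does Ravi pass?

Reading responses score 100 ≥ 40: minimum met.
Weighted total:
  Assignments 68 × 0.19 = 12.92
  Homework 25 × 0.08 = 2
  Term project 65 × 0.27 = 17.55
  Reading responses 100 × 0.46 = 46
Sum = 78.47
78.47 ≥ 55 → Satisfactory

Satisfactory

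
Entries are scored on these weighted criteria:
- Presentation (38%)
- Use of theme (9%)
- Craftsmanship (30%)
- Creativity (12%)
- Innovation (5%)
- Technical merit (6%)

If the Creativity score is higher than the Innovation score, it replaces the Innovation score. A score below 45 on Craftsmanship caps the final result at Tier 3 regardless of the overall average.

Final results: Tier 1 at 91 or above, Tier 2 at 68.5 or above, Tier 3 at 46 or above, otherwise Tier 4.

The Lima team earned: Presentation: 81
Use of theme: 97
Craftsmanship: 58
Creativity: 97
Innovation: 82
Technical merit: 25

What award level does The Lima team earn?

Tier 2

Creativity (97) > Innovation (82), so Innovation counts as 97.
Craftsmanship score 58 ≥ 45: minimum met.
Weighted total:
  Presentation 81 × 0.38 = 30.78
  Use of theme 97 × 0.09 = 8.73
  Craftsmanship 58 × 0.3 = 17.4
  Creativity 97 × 0.12 = 11.64
  Innovation 97 × 0.05 = 4.85
  Technical merit 25 × 0.06 = 1.5
Sum = 74.9
74.9 is ≥ 68.5 and < 91 → Tier 2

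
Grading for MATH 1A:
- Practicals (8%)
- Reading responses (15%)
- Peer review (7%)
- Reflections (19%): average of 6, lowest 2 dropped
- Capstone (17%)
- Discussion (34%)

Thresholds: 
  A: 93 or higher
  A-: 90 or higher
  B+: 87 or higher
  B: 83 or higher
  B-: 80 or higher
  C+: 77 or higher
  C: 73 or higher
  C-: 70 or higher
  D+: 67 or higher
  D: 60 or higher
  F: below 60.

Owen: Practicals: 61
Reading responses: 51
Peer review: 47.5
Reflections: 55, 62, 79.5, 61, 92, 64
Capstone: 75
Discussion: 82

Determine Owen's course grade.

C-

Reflections: drop 55, 61 → average of remaining 4 = 297.5/4 = 74.375
Weighted total:
  Practicals 61 × 0.08 = 4.88
  Reading responses 51 × 0.15 = 7.65
  Peer review 47.5 × 0.07 = 3.325
  Reflections 74.375 × 0.19 = 14.13125
  Capstone 75 × 0.17 = 12.75
  Discussion 82 × 0.34 = 27.88
Sum = 70.61625
70.61625 is ≥ 70 and < 73 → C-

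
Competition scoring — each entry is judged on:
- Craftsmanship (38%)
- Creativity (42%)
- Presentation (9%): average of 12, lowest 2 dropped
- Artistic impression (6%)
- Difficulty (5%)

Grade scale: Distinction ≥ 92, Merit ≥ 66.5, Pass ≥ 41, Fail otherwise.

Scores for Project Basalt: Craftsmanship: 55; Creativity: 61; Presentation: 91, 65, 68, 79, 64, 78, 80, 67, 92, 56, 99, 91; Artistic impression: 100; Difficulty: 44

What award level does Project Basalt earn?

Presentation: drop 56, 64 → average of remaining 10 = 810/10 = 81
Weighted total:
  Craftsmanship 55 × 0.38 = 20.9
  Creativity 61 × 0.42 = 25.62
  Presentation 81 × 0.09 = 7.29
  Artistic impression 100 × 0.06 = 6
  Difficulty 44 × 0.05 = 2.2
Sum = 62.01
62.01 is ≥ 41 and < 66.5 → Pass

Pass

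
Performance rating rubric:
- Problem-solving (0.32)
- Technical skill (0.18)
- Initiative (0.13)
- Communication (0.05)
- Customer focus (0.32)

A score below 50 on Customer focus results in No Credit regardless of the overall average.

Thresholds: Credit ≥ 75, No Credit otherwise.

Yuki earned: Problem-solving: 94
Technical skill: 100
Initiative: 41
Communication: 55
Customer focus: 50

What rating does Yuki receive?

No Credit

Customer focus score 50 ≥ 50: minimum met.
Weighted total:
  Problem-solving 94 × 0.32 = 30.08
  Technical skill 100 × 0.18 = 18
  Initiative 41 × 0.13 = 5.33
  Communication 55 × 0.05 = 2.75
  Customer focus 50 × 0.32 = 16
Sum = 72.16
72.16 < 75 → No Credit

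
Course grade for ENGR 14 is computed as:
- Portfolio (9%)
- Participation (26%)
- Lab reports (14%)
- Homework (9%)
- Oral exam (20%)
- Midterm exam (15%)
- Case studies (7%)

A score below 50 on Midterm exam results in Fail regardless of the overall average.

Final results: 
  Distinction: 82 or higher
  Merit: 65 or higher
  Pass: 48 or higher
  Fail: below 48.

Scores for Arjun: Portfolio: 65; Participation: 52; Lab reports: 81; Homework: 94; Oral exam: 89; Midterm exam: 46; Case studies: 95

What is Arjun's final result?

Fail

Midterm exam score 46 < 50: minimum not met.
Weighted total:
  Portfolio 65 × 0.09 = 5.85
  Participation 52 × 0.26 = 13.52
  Lab reports 81 × 0.14 = 11.34
  Homework 94 × 0.09 = 8.46
  Oral exam 89 × 0.2 = 17.8
  Midterm exam 46 × 0.15 = 6.9
  Case studies 95 × 0.07 = 6.65
Sum = 70.52
Because the Midterm exam minimum was not met, the result is Fail.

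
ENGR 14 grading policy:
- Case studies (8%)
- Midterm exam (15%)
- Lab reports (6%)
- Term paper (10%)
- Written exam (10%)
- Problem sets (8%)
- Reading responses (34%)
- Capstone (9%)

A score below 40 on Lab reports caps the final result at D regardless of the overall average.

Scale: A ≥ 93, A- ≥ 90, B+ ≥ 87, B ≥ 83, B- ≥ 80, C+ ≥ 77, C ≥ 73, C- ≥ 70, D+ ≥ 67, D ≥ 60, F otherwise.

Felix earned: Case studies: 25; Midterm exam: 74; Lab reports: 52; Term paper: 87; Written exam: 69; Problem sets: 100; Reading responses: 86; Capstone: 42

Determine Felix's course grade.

Lab reports score 52 ≥ 40: minimum met.
Weighted total:
  Case studies 25 × 0.08 = 2
  Midterm exam 74 × 0.15 = 11.1
  Lab reports 52 × 0.06 = 3.12
  Term paper 87 × 0.1 = 8.7
  Written exam 69 × 0.1 = 6.9
  Problem sets 100 × 0.08 = 8
  Reading responses 86 × 0.34 = 29.24
  Capstone 42 × 0.09 = 3.78
Sum = 72.84
72.84 is ≥ 70 and < 73 → C-

C-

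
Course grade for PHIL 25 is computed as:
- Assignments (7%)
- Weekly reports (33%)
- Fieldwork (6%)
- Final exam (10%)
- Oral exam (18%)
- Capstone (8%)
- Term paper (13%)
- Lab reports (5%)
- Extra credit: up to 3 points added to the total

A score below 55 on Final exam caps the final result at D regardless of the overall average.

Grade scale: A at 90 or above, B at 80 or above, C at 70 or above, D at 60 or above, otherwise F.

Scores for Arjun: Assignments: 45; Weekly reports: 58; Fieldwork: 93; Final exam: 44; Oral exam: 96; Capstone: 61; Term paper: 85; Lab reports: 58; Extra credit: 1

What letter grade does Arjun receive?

Final exam score 44 < 55: minimum not met.
Weighted total:
  Assignments 45 × 0.07 = 3.15
  Weekly reports 58 × 0.33 = 19.14
  Fieldwork 93 × 0.06 = 5.58
  Final exam 44 × 0.1 = 4.4
  Oral exam 96 × 0.18 = 17.28
  Capstone 61 × 0.08 = 4.88
  Term paper 85 × 0.13 = 11.05
  Lab reports 58 × 0.05 = 2.9
Sum = 68.38
Extra credit: 68.38 + 1 = 69.38
69.38 would be D; cap at D applies → D.

D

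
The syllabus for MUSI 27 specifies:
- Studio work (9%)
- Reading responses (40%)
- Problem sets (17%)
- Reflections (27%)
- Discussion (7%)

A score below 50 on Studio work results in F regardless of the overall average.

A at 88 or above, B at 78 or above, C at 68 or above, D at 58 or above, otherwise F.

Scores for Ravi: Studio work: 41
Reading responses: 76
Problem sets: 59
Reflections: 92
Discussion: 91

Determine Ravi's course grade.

F

Studio work score 41 < 50: minimum not met.
Weighted total:
  Studio work 41 × 0.09 = 3.69
  Reading responses 76 × 0.4 = 30.4
  Problem sets 59 × 0.17 = 10.03
  Reflections 92 × 0.27 = 24.84
  Discussion 91 × 0.07 = 6.37
Sum = 75.33
Because the Studio work minimum was not met, the result is F.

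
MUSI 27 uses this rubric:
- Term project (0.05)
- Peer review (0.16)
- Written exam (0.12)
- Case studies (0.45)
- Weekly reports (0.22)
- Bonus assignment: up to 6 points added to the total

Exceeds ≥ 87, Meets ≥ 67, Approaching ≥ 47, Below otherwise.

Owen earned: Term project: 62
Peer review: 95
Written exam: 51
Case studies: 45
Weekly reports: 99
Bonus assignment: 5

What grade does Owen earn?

Meets

Weighted total:
  Term project 62 × 0.05 = 3.1
  Peer review 95 × 0.16 = 15.2
  Written exam 51 × 0.12 = 6.12
  Case studies 45 × 0.45 = 20.25
  Weekly reports 99 × 0.22 = 21.78
Sum = 66.45
Bonus assignment: 66.45 + 5 = 71.45
71.45 is ≥ 67 and < 87 → Meets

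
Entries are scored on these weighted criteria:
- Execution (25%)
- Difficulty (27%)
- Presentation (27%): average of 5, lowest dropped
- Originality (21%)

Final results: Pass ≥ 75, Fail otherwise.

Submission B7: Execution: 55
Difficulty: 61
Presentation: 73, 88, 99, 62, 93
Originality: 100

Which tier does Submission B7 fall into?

Pass

Presentation: drop 62 → average of remaining 4 = 353/4 = 88.25
Weighted total:
  Execution 55 × 0.25 = 13.75
  Difficulty 61 × 0.27 = 16.47
  Presentation 88.25 × 0.27 = 23.8275
  Originality 100 × 0.21 = 21
Sum = 75.0475
75.0475 ≥ 75 → Pass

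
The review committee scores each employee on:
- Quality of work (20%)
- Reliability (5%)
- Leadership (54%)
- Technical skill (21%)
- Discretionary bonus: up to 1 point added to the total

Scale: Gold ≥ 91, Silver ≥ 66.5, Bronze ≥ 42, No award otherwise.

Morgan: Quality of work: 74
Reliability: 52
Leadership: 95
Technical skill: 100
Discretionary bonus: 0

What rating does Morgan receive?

Silver

Weighted total:
  Quality of work 74 × 0.2 = 14.8
  Reliability 52 × 0.05 = 2.6
  Leadership 95 × 0.54 = 51.3
  Technical skill 100 × 0.21 = 21
Sum = 89.7
Discretionary bonus: 89.7 + 0 = 89.7
89.7 is ≥ 66.5 and < 91 → Silver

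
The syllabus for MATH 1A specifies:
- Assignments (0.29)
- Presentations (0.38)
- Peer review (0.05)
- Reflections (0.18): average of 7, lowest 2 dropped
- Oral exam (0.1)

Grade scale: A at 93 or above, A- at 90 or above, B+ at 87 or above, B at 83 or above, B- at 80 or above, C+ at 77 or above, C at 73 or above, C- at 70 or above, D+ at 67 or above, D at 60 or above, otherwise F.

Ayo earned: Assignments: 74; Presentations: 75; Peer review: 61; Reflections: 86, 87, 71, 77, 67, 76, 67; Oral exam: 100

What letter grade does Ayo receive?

Reflections: drop 67, 67 → average of remaining 5 = 397/5 = 79.4
Weighted total:
  Assignments 74 × 0.29 = 21.46
  Presentations 75 × 0.38 = 28.5
  Peer review 61 × 0.05 = 3.05
  Reflections 79.4 × 0.18 = 14.292
  Oral exam 100 × 0.1 = 10
Sum = 77.302
77.302 is ≥ 77 and < 80 → C+

C+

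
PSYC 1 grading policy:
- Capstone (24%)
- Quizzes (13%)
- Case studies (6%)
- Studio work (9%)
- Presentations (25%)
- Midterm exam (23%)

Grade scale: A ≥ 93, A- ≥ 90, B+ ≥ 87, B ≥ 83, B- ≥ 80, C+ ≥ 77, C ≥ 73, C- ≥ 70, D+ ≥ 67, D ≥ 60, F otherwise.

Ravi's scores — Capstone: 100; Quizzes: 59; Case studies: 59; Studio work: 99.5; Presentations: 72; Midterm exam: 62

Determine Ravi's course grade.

C

Weighted total:
  Capstone 100 × 0.24 = 24
  Quizzes 59 × 0.13 = 7.67
  Case studies 59 × 0.06 = 3.54
  Studio work 99.5 × 0.09 = 8.955
  Presentations 72 × 0.25 = 18
  Midterm exam 62 × 0.23 = 14.26
Sum = 76.425
76.425 is ≥ 73 and < 77 → C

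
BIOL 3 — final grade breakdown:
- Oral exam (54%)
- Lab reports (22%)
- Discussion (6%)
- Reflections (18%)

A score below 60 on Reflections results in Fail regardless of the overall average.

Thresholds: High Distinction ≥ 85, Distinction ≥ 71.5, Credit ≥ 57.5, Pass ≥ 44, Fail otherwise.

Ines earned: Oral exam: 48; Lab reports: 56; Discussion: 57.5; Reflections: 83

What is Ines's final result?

Pass

Reflections score 83 ≥ 60: minimum met.
Weighted total:
  Oral exam 48 × 0.54 = 25.92
  Lab reports 56 × 0.22 = 12.32
  Discussion 57.5 × 0.06 = 3.45
  Reflections 83 × 0.18 = 14.94
Sum = 56.63
56.63 is ≥ 44 and < 57.5 → Pass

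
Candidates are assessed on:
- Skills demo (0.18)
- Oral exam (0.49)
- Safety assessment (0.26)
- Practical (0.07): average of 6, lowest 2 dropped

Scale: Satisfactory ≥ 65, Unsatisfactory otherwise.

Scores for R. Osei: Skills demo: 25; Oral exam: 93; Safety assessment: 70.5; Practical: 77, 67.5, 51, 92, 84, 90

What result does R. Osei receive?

Practical: drop 51, 67.5 → average of remaining 4 = 343/4 = 85.75
Weighted total:
  Skills demo 25 × 0.18 = 4.5
  Oral exam 93 × 0.49 = 45.57
  Safety assessment 70.5 × 0.26 = 18.33
  Practical 85.75 × 0.07 = 6.0025
Sum = 74.4025
74.4025 ≥ 65 → Satisfactory

Satisfactory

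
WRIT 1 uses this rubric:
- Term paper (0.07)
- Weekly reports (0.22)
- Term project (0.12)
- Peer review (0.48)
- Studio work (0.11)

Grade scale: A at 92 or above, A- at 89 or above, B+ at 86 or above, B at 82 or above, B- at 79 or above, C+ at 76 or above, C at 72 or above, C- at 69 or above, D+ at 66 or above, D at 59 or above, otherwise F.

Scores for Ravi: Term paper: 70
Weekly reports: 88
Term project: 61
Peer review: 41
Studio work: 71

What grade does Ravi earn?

Weighted total:
  Term paper 70 × 0.07 = 4.9
  Weekly reports 88 × 0.22 = 19.36
  Term project 61 × 0.12 = 7.32
  Peer review 41 × 0.48 = 19.68
  Studio work 71 × 0.11 = 7.81
Sum = 59.07
59.07 is ≥ 59 and < 66 → D

D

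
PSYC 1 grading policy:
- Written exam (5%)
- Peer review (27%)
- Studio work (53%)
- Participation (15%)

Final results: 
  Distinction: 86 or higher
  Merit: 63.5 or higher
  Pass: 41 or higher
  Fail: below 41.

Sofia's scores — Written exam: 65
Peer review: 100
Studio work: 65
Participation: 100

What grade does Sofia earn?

Merit

Weighted total:
  Written exam 65 × 0.05 = 3.25
  Peer review 100 × 0.27 = 27
  Studio work 65 × 0.53 = 34.45
  Participation 100 × 0.15 = 15
Sum = 79.7
79.7 is ≥ 63.5 and < 86 → Merit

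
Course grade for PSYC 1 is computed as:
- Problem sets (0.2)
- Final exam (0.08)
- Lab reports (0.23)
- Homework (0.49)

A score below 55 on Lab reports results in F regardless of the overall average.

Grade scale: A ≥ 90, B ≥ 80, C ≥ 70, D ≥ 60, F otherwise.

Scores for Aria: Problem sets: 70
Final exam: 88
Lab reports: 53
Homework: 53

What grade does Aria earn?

F

Lab reports score 53 < 55: minimum not met.
Weighted total:
  Problem sets 70 × 0.2 = 14
  Final exam 88 × 0.08 = 7.04
  Lab reports 53 × 0.23 = 12.19
  Homework 53 × 0.49 = 25.97
Sum = 59.2
Because the Lab reports minimum was not met, the result is F.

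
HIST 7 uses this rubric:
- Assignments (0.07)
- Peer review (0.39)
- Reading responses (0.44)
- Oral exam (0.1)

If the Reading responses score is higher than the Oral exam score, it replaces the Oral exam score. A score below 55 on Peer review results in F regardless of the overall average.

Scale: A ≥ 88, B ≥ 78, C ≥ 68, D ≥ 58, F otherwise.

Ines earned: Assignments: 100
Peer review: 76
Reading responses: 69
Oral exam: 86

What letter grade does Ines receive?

C

Reading responses (69) ≤ Oral exam (86), so Oral exam stays at 86.
Peer review score 76 ≥ 55: minimum met.
Weighted total:
  Assignments 100 × 0.07 = 7
  Peer review 76 × 0.39 = 29.64
  Reading responses 69 × 0.44 = 30.36
  Oral exam 86 × 0.1 = 8.6
Sum = 75.6
75.6 is ≥ 68 and < 78 → C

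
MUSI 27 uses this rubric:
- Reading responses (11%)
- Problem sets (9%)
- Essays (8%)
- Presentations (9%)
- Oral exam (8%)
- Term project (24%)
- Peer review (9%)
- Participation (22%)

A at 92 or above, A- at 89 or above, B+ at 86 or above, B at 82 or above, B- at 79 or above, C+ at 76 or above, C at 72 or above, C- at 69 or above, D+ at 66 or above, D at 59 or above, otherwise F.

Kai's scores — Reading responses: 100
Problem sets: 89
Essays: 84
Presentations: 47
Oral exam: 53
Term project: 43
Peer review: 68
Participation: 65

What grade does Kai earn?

Weighted total:
  Reading responses 100 × 0.11 = 11
  Problem sets 89 × 0.09 = 8.01
  Essays 84 × 0.08 = 6.72
  Presentations 47 × 0.09 = 4.23
  Oral exam 53 × 0.08 = 4.24
  Term project 43 × 0.24 = 10.32
  Peer review 68 × 0.09 = 6.12
  Participation 65 × 0.22 = 14.3
Sum = 64.94
64.94 is ≥ 59 and < 66 → D

D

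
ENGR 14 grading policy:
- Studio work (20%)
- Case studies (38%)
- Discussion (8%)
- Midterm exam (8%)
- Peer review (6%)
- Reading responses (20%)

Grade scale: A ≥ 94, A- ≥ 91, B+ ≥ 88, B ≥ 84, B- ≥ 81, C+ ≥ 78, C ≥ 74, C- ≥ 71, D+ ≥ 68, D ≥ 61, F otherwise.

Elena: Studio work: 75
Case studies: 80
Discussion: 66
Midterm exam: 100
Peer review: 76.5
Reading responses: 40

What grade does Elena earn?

Weighted total:
  Studio work 75 × 0.2 = 15
  Case studies 80 × 0.38 = 30.4
  Discussion 66 × 0.08 = 5.28
  Midterm exam 100 × 0.08 = 8
  Peer review 76.5 × 0.06 = 4.59
  Reading responses 40 × 0.2 = 8
Sum = 71.27
71.27 is ≥ 71 and < 74 → C-

C-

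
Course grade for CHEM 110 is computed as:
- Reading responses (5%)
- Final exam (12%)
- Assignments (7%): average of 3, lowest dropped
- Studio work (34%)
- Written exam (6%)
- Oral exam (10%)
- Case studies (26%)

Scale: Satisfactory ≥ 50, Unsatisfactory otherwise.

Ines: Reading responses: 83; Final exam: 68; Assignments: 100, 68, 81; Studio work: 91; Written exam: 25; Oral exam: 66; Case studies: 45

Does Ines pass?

Assignments: drop 68 → average of remaining 2 = 181/2 = 90.5
Weighted total:
  Reading responses 83 × 0.05 = 4.15
  Final exam 68 × 0.12 = 8.16
  Assignments 90.5 × 0.07 = 6.335
  Studio work 91 × 0.34 = 30.94
  Written exam 25 × 0.06 = 1.5
  Oral exam 66 × 0.1 = 6.6
  Case studies 45 × 0.26 = 11.7
Sum = 69.385
69.385 ≥ 50 → Satisfactory

Satisfactory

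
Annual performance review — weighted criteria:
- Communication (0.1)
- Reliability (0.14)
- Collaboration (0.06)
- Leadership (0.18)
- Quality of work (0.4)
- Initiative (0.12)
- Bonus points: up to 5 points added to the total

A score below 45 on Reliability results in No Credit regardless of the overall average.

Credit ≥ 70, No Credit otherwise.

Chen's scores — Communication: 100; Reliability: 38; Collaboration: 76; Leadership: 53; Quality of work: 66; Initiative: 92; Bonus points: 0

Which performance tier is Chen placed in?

Reliability score 38 < 45: minimum not met.
Weighted total:
  Communication 100 × 0.1 = 10
  Reliability 38 × 0.14 = 5.32
  Collaboration 76 × 0.06 = 4.56
  Leadership 53 × 0.18 = 9.54
  Quality of work 66 × 0.4 = 26.4
  Initiative 92 × 0.12 = 11.04
Sum = 66.86
Bonus points: 66.86 + 0 = 66.86
Because the Reliability minimum was not met, the result is No Credit.

No Credit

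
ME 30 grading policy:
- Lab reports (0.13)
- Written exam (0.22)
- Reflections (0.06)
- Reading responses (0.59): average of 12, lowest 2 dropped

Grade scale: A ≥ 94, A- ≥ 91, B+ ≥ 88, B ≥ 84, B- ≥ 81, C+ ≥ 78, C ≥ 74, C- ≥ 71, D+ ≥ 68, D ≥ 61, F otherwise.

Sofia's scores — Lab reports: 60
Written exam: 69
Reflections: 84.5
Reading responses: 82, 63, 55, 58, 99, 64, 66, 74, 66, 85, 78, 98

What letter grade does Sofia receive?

Reading responses: drop 55, 58 → average of remaining 10 = 775/10 = 77.5
Weighted total:
  Lab reports 60 × 0.13 = 7.8
  Written exam 69 × 0.22 = 15.18
  Reflections 84.5 × 0.06 = 5.07
  Reading responses 77.5 × 0.59 = 45.725
Sum = 73.775
73.775 is ≥ 71 and < 74 → C-

C-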